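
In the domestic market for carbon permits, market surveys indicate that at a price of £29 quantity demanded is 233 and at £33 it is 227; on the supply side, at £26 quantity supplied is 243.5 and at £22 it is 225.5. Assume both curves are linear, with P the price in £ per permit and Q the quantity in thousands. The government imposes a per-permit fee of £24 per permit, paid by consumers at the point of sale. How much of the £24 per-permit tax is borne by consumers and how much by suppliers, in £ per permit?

Demand slope: (227 − 233)/(33 − 29) = -1.5, so Qd = 276.5 − 1.5P.
Supply slope: (225.5 − 243.5)/(22 − 26) = 4.5, so Qs = 4.5P + 126.5.
Before the tax: set 276.5 − 1.5P = 4.5P + 126.5 → P* = £25, Q* = 239.
With the tax collected from consumers, demand (in seller-price terms) shifts: Qd = 276.5 − 1.5(P + 24).
New equilibrium: consumers pay £43, suppliers receive £19, Q = 212. (Wedge: Pb − Ps = 24.)
Burden on consumers: £18; on suppliers: £6. (They sum to £24.)
The less price-elastic side of the market bears the larger share of a per-unit tax.

Consumers bear £18 per permit; suppliers bear £6 per permit.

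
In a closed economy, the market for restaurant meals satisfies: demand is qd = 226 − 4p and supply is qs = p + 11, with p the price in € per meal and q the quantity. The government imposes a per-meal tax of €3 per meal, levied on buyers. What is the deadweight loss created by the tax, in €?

Deadweight loss = €3.6.

Before the tax: set 226 − 4p = p + 11 → p* = €43, q* = 54.
With the tax collected from buyers, demand (in seller-price terms) shifts: qd = 226 − 4(p + 3).
Solving gives q = 51.6 with buyers paying €43.6 and producers receiving €40.6 (the €3 wedge).
Quantity falls by |ΔQ| = |54 − 51.6| = 2.4.
DWL = ½ · t · |ΔQ| = ½ · 3 · 2.4 = €3.6.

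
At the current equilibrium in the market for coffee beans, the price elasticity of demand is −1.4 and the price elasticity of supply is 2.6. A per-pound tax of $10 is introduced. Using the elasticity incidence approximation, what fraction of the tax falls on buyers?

Buyers' share ≈ 0.65.

Incidence ratio: buyers' share ≈ εs / (εs + |εd|) = 2.6 / (2.6 + 1.4) = 0.65.
Supply is the more elastic side, so buyers bear the larger share.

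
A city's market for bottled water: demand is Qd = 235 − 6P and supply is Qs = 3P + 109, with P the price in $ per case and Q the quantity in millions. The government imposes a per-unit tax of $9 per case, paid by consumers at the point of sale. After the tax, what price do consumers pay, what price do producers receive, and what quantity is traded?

Without the tax, 235 − 6P = 3P + 109 gives 9P = 126, so P* = $14 and Q* = 151.
With the tax collected from consumers, demand (in seller-price terms) shifts: Qd = 235 − 6(P + 9).
New equilibrium: consumers pay $17, producers receive $8, Q = 133. (Wedge: Pb − Ps = 9.)
The less price-elastic side of the market bears the larger share of a per-unit tax.

Consumers pay $17; producers receive $8; quantity = 133.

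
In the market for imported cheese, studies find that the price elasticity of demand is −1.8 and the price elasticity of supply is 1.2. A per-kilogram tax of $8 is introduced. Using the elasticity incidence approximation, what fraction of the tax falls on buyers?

Incidence ratio: buyers' share ≈ εs / (εs + |εd|) = 1.2 / (1.2 + 1.8) = 0.4.
Supply is the less elastic side, so buyers bear the smaller share.

Buyers' share ≈ 0.4.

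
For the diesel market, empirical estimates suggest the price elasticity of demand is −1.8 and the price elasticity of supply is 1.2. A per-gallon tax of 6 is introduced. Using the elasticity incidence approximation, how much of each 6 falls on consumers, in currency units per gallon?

Consumers bear ≈ 2.4 per gallon.

Incidence ratio: consumers' share ≈ εs / (εs + |εd|) = 1.2 / (1.2 + 1.8) = 0.4.
So consumers bear ≈ 0.4 × 6 = 2.4; sellers bear 3.6.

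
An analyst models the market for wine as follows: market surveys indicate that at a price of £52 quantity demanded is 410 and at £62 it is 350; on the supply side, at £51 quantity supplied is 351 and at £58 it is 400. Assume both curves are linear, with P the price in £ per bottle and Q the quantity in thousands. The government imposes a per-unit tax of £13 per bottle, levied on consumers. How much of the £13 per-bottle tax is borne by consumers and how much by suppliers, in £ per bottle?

Demand slope: (350 − 410)/(62 − 52) = -6, so Qd = 722 − 6P.
Supply slope: (400 − 351)/(58 − 51) = 7, so Qs = 7P − 6.
Before the tax: set 722 − 6P = 7P − 6 → P* = £56, Q* = 386.
With the tax collected from consumers, demand (in seller-price terms) shifts: Qd = 722 − 6(P + 13).
New equilibrium: consumers pay £63, suppliers receive £50, Q = 344. (Wedge: Pb − Ps = 13.)
Burden on consumers: £7; on suppliers: £6. (They sum to £13.)

Consumers bear £7 per bottle; suppliers bear £6 per bottle.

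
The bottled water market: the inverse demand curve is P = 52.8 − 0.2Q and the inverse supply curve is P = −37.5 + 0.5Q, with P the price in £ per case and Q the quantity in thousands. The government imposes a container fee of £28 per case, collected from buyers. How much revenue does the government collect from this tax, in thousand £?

Rewrite in direct form: Qd = 264 − 5P and Qs = 2P + 75.
Before the tax: set 264 − 5P = 2P + 75 → P* = £27, Q* = 129.
With the tax collected from buyers, demand (in seller-price terms) shifts: Qd = 264 − 5(P + 28).
Solving gives Q = 89 with buyers paying £35 and sellers receiving £7 (the £28 wedge).
Revenue = t · Q = 28 · 89 = £2492.

Tax revenue = £2492 thousand.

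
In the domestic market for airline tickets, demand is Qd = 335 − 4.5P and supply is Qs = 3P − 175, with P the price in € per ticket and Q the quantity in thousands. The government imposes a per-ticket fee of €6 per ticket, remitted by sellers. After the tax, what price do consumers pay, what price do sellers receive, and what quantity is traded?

Before the tax: set 335 − 4.5P = 3P − 175 → P* = €68, Q* = 29.
With the tax collected from sellers, supply shifts: Qs = 3(P − 6) − 175.
Solving gives Q = 18.2 with consumers paying €70.4 and sellers receiving €64.4 (the €6 wedge).

Consumers pay €70.4; sellers receive €64.4; quantity = 18.2.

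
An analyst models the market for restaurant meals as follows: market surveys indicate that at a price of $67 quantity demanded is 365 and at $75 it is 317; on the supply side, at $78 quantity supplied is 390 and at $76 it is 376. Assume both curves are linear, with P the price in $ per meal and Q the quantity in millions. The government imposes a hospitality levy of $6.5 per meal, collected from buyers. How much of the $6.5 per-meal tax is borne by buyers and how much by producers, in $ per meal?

Buyers bear $3.5 per meal; producers bear $3 per meal.

Demand slope: (317 − 365)/(75 − 67) = -6, so Qd = 767 − 6P.
Supply slope: (376 − 390)/(76 − 78) = 7, so Qs = 7P − 156.
Without the tax, 767 − 6P = 7P − 156 gives 13P = 923, so P* = $71 and Q* = 341.
With the tax collected from buyers, demand (in seller-price terms) shifts: Qd = 767 − 6(P + 6.5).
Solving gives Q = 320 with buyers paying $74.5 and producers receiving $68 (the $6.5 wedge).
Burden on buyers: $3.5; on producers: $3. (They sum to $6.5.)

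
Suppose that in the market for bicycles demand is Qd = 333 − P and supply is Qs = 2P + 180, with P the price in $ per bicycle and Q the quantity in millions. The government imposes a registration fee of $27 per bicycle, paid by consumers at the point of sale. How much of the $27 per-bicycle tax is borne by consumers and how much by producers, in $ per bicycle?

Without the tax, 333 − P = 2P + 180 gives 3P = 153, so P* = $51 and Q* = 282.
With the tax collected from consumers, demand (in seller-price terms) shifts: Qd = 333 − (P + 27).
Solving gives Q = 264 with consumers paying $69 and producers receiving $42 (the $27 wedge).
Burden on consumers: $18; on producers: $9. (They sum to $27.)

Consumers bear $18 per bicycle; producers bear $9 per bicycle.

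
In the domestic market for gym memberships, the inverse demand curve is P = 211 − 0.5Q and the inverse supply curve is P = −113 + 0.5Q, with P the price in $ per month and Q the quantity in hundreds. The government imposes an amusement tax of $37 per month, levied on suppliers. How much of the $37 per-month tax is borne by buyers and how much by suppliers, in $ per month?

Rewrite in direct form: Qd = 422 − 2P and Qs = 2P + 226.
Without the tax, 422 − 2P = 2P + 226 gives 4P = 196, so P* = $49 and Q* = 324.
With the tax collected from suppliers, supply shifts: Qs = 2(P − 37) + 226.
New equilibrium: buyers pay $67.5, suppliers receive $30.5, Q = 287. (Wedge: Pb − Ps = 37.)
Burden on buyers: $18.5; on suppliers: $18.5. (They sum to $37.)
The less price-elastic side of the market bears the larger share of a per-unit tax.

Buyers bear $18.5 per month; suppliers bear $18.5 per month.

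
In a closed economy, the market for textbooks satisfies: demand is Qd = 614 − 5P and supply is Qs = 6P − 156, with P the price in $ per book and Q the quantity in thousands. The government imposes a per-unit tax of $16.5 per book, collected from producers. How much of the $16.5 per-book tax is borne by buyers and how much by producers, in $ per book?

Buyers bear $9 per book; producers bear $7.5 per book.

Before the tax: set 614 − 5P = 6P − 156 → P* = $70, Q* = 264.
With the tax collected from producers, supply shifts: Qs = 6(P − 16.5) − 156.
New equilibrium: buyers pay $79, producers receive $62.5, Q = 219. (Wedge: Pb − Ps = 16.5.)
Burden on buyers: $9; on producers: $7.5. (They sum to $16.5.)
The less price-elastic side of the market bears the larger share of a per-unit tax.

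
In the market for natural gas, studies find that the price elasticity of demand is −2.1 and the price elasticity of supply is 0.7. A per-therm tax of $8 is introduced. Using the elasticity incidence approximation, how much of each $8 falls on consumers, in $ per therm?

Incidence ratio: consumers' share ≈ εs / (εs + |εd|) = 0.7 / (0.7 + 2.1) = 0.25.
So consumers bear ≈ 0.25 × $8 = $2; suppliers bear $6.

Consumers bear ≈ $2 per therm.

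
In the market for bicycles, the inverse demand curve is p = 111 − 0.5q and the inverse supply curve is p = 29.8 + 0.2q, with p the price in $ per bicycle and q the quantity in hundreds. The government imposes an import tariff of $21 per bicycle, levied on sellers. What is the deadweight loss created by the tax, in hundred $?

Deadweight loss = $315 hundred.

Rewrite in direct form: qd = 222 − 2p and qs = 5p − 149.
Before the tax: set 222 − 2p = 5p − 149 → p* = $53, q* = 116.
With the tax collected from sellers, supply shifts: qs = 5(p − 21) − 149.
New equilibrium: consumers pay $68, sellers receive $47, q = 86. (Wedge: pb − ps = 21.)
Quantity falls by |ΔQ| = |116 − 86| = 30.
DWL = ½ · t · |ΔQ| = ½ · 21 · 30 = $315.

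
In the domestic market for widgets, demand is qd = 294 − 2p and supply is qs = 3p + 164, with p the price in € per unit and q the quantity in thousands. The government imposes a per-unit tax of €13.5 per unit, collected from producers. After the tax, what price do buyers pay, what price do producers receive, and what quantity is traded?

Before the tax: set 294 − 2p = 3p + 164 → p* = €26, q* = 242.
With the tax collected from producers, supply shifts: qs = 3(p − 13.5) + 164.
New equilibrium: buyers pay €34.1, producers receive €20.6, q = 225.8. (Wedge: pb − ps = 13.5.)
The less price-elastic side of the market bears the larger share of a per-unit tax.

Buyers pay €34.1; producers receive €20.6; quantity = 225.8.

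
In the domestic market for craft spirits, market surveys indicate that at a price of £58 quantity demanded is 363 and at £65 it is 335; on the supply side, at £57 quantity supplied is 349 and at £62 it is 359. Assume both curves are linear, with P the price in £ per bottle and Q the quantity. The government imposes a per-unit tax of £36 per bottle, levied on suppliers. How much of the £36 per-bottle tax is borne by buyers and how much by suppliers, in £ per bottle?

Demand slope: (335 − 363)/(65 − 58) = -4, so Qd = 595 − 4P.
Supply slope: (359 − 349)/(62 − 57) = 2, so Qs = 2P + 235.
Before the tax: set 595 − 4P = 2P + 235 → P* = £60, Q* = 355.
With the tax collected from suppliers, supply shifts: Qs = 2(P − 36) + 235.
Solving gives Q = 307 with buyers paying £72 and suppliers receiving £36 (the £36 wedge).
Burden on buyers: £12; on suppliers: £24. (They sum to £36.)
The less price-elastic side of the market bears the larger share of a per-unit tax.

Buyers bear £12 per bottle; suppliers bear £24 per bottle.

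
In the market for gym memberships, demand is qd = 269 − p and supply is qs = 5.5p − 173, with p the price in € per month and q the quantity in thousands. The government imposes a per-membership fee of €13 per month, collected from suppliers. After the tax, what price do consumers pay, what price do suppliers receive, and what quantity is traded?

Without the tax, 269 − p = 5.5p − 173 gives 6.5p = 442, so p* = €68 and q* = 201.
With the tax collected from suppliers, supply shifts: qs = 5.5(p − 13) − 173.
New equilibrium: consumers pay €79, suppliers receive €66, q = 190. (Wedge: pb − ps = 13.)

Consumers pay €79; suppliers receive €66; quantity = 190.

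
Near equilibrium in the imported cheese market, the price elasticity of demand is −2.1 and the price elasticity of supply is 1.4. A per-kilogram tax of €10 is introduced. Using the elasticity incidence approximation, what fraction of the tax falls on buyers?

Incidence ratio: buyers' share ≈ εs / (εs + |εd|) = 1.4 / (1.4 + 2.1) = 0.4.
Supply is the less elastic side, so buyers bear the smaller share.

Buyers' share ≈ 0.4.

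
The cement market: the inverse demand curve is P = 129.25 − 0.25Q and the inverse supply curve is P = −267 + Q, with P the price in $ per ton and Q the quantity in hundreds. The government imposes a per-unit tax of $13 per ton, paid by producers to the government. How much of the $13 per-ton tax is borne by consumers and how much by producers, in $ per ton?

Rewrite in direct form: Qd = 517 − 4P and Qs = P + 267.
Before the tax: set 517 − 4P = P + 267 → P* = $50, Q* = 317.
With the tax collected from producers, supply shifts: Qs = (P − 13) + 267.
Solving gives Q = 306.6 with consumers paying $52.6 and producers receiving $39.6 (the $13 wedge).
Burden on consumers: $2.6; on producers: $10.4. (They sum to $13.)
The less price-elastic side of the market bears the larger share of a per-unit tax.

Consumers bear $2.6 per ton; producers bear $10.4 per ton.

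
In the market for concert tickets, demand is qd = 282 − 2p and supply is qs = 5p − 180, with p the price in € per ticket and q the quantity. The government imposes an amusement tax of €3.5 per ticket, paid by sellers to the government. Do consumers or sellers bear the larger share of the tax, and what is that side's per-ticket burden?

Consumers bear the larger share: €2.5 per ticket.

Before the tax: set 282 − 2p = 5p − 180 → p* = €66, q* = 150.
With the tax collected from sellers, supply shifts: qs = 5(p − 3.5) − 180.
Solving gives q = 145 with consumers paying €68.5 and sellers receiving €65 (the €3.5 wedge).
Per-ticket burden: consumers €2.5, sellers €1.
Consumers take the larger share because demand is less price-elastic here (demand slope 2 vs supply slope 5).
The less price-elastic side of the market bears the larger share of a per-unit tax.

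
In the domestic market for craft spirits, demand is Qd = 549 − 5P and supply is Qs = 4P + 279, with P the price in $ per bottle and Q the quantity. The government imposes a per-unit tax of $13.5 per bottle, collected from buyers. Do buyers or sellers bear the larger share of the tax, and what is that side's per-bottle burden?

Before the tax: set 549 − 5P = 4P + 279 → P* = $30, Q* = 399.
With the tax collected from buyers, demand (in seller-price terms) shifts: Qd = 549 − 5(P + 13.5).
New equilibrium: buyers pay $36, sellers receive $22.5, Q = 369. (Wedge: Pb − Ps = 13.5.)
Per-bottle burden: buyers $6, sellers $7.5.
Sellers take the larger share because supply is less price-elastic here (demand slope 5 vs supply slope 4).

Sellers bear the larger share: $7.5 per bottle.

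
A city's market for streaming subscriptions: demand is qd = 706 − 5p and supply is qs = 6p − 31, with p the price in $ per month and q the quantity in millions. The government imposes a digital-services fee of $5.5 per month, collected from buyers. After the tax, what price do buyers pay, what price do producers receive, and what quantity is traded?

Buyers pay $70; producers receive $64.5; quantity = 356.

Without the tax, 706 − 5p = 6p − 31 gives 11p = 737, so p* = $67 and q* = 371.
With the tax collected from buyers, demand (in seller-price terms) shifts: qd = 706 − 5(p + 5.5).
New equilibrium: buyers pay $70, producers receive $64.5, q = 356. (Wedge: pb − ps = 5.5.)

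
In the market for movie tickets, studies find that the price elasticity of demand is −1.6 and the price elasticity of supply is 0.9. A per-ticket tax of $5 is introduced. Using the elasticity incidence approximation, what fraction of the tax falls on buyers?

Incidence ratio: buyers' share ≈ εs / (εs + |εd|) = 0.9 / (0.9 + 1.6) = 0.36.
Supply is the less elastic side, so buyers bear the smaller share.

Buyers' share ≈ 0.36.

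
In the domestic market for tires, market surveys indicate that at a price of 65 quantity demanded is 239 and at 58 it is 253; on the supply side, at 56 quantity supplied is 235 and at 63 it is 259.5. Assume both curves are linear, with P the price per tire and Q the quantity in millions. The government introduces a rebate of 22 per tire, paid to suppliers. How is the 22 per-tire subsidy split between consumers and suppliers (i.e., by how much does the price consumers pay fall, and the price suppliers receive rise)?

Demand slope: (253 − 239)/(58 − 65) = -2, so Qd = 369 − 2P.
Supply slope: (259.5 − 235)/(63 − 56) = 3.5, so Qs = 3.5P + 39.
Before the subsidy: set 369 − 2P = 3.5P + 39 → P* = 60, Q* = 249.
With a per-unit subsidy paid to suppliers, each receives P + 22 per unit sold, so supply becomes Qs = 3.5(P + 22) + 39.
New equilibrium: consumers pay 46, suppliers receive 68, Q = 277. (Wedge: Pb − Ps = −22.)
Gain to consumers: 14; to suppliers: 8. (They sum to 22.)

Consumers gain 14 per tire; suppliers gain 8 per tire.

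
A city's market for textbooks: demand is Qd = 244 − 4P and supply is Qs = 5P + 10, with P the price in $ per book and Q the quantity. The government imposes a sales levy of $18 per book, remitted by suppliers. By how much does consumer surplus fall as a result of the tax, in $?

Consumer surplus falls by $1200.

Before the tax: set 244 − 4P = 5P + 10 → P* = $26, Q* = 140.
With the tax collected from suppliers, supply shifts: Qs = 5(P − 18) + 10.
Solving gives Q = 100 with consumers paying $36 and suppliers receiving $18 (the $18 wedge).
ΔCS is the trapezoid between Q = 100 and Q = 140 of height $10: ½ · (140 + 100) · 10 = $1200.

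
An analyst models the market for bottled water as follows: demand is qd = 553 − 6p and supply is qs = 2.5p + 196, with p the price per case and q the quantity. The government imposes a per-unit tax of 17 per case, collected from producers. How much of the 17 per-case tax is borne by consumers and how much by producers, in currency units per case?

Consumers bear 5 per case; producers bear 12 per case.

Before the tax: set 553 − 6p = 2.5p + 196 → p* = 42, q* = 301.
With the tax collected from producers, supply shifts: qs = 2.5(p − 17) + 196.
New equilibrium: consumers pay 47, producers receive 30, q = 271. (Wedge: pb − ps = 17.)
Burden on consumers: 5; on producers: 12. (They sum to 17.)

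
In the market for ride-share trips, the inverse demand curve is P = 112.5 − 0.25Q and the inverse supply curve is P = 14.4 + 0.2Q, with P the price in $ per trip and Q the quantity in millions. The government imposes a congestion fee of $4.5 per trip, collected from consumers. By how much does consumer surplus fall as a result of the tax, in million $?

Inverting to Q(P) form: Qd = 450 − 4P; Qs = 5P − 72.
Before the tax: set 450 − 4P = 5P − 72 → P* = $58, Q* = 218.
With the tax collected from consumers, demand (in seller-price terms) shifts: Qd = 450 − 4(P + 4.5).
Solving gives Q = 208 with consumers paying $60.5 and sellers receiving $56 (the $4.5 wedge).
ΔCS is the trapezoid between Q = 208 and Q = 218 of height $2.5: ½ · (218 + 208) · 2.5 = $532.5.

Consumer surplus falls by $532.5 million.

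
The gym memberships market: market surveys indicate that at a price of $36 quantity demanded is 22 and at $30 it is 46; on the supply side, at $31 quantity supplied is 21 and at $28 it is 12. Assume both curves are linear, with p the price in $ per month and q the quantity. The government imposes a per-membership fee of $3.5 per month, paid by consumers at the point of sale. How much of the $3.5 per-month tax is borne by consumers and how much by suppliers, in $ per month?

Consumers bear $1.5 per month; suppliers bear $2 per month.

Demand slope: (46 − 22)/(30 − 36) = -4, so qd = 166 − 4p.
Supply slope: (12 − 21)/(28 − 31) = 3, so qs = 3p − 72.
Before the tax: set 166 − 4p = 3p − 72 → p* = $34, q* = 30.
With the tax collected from consumers, demand (in seller-price terms) shifts: qd = 166 − 4(p + 3.5).
Solving gives q = 24 with consumers paying $35.5 and suppliers receiving $32 (the $3.5 wedge).
Burden on consumers: $1.5; on suppliers: $2. (They sum to $3.5.)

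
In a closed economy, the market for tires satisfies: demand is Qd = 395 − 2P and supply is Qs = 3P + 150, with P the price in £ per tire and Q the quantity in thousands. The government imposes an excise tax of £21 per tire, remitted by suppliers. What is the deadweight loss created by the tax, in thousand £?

Deadweight loss = £264.6 thousand.

Before the tax: set 395 − 2P = 3P + 150 → P* = £49, Q* = 297.
With the tax collected from suppliers, supply shifts: Qs = 3(P − 21) + 150.
Solving gives Q = 271.8 with buyers paying £61.6 and suppliers receiving £40.6 (the £21 wedge).
Quantity falls by |ΔQ| = |297 − 271.8| = 25.2.
DWL = ½ · t · |ΔQ| = ½ · 21 · 25.2 = £264.6.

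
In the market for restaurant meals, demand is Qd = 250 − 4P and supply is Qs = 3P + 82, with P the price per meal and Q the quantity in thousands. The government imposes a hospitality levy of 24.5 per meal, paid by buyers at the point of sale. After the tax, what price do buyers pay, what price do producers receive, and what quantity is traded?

Before the tax: set 250 − 4P = 3P + 82 → P* = 24, Q* = 154.
With the tax collected from buyers, demand (in seller-price terms) shifts: Qd = 250 − 4(P + 24.5).
Solving gives Q = 112 with buyers paying 34.5 and producers receiving 10 (the 24.5 wedge).
The less price-elastic side of the market bears the larger share of a per-unit tax.

Buyers pay 34.5; producers receive 10; quantity = 112.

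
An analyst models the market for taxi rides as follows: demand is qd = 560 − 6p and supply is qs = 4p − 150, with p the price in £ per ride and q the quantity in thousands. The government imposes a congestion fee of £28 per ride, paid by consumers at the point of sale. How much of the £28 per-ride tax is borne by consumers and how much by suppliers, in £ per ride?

Consumers bear £11.2 per ride; suppliers bear £16.8 per ride.

Before the tax: set 560 − 6p = 4p − 150 → p* = £71, q* = 134.
With the tax collected from consumers, demand (in seller-price terms) shifts: qd = 560 − 6(p + 28).
New equilibrium: consumers pay £82.2, suppliers receive £54.2, q = 66.8. (Wedge: pb − ps = 28.)
Burden on consumers: £11.2; on suppliers: £16.8. (They sum to £28.)
The less price-elastic side of the market bears the larger share of a per-unit tax.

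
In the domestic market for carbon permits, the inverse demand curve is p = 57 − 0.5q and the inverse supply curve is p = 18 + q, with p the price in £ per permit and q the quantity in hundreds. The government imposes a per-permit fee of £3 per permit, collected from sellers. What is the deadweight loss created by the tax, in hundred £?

Inverting to q(p) form: qd = 114 − 2p; qs = p − 18.
Before the tax: set 114 − 2p = p − 18 → p* = £44, q* = 26.
With the tax collected from sellers, supply shifts: qs = (p − 3) − 18.
New equilibrium: consumers pay £45, sellers receive £42, q = 24. (Wedge: pb − ps = 3.)
Quantity falls by |ΔQ| = |26 − 24| = 2.
DWL = ½ · t · |ΔQ| = ½ · 3 · 2 = £3.

Deadweight loss = £3 hundred.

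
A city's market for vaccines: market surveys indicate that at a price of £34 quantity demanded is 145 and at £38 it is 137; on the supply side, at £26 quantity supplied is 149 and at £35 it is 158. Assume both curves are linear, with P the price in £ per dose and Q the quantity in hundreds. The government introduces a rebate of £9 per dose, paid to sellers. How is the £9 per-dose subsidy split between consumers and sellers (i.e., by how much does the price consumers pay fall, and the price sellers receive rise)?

Consumers gain £3 per dose; sellers gain £6 per dose.

Demand slope: (137 − 145)/(38 − 34) = -2, so Qd = 213 − 2P.
Supply slope: (158 − 149)/(35 − 26) = 1, so Qs = P + 123.
Without the subsidy, 213 − 2P = P + 123 gives 3P = 90, so P* = £30 and Q* = 153.
With a per-unit subsidy paid to sellers, each receives P + 9 per unit sold, so supply becomes Qs = (P + 9) + 123.
New equilibrium: consumers pay £27, sellers receive £36, Q = 159. (Wedge: Pb − Ps = −9.)
Gain to consumers: £3; to sellers: £6. (They sum to £9.)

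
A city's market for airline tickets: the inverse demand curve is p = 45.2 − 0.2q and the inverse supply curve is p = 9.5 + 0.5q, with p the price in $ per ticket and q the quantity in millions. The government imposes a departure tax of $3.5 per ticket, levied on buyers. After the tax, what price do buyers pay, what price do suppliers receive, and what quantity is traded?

Buyers pay $36; suppliers receive $32.5; quantity = 46.

Inverting to q(p) form: qd = 226 − 5p; qs = 2p − 19.
Before the tax: set 226 − 5p = 2p − 19 → p* = $35, q* = 51.
With the tax collected from buyers, demand (in seller-price terms) shifts: qd = 226 − 5(p + 3.5).
New equilibrium: buyers pay $36, suppliers receive $32.5, q = 46. (Wedge: pb − ps = 3.5.)
The less price-elastic side of the market bears the larger share of a per-unit tax.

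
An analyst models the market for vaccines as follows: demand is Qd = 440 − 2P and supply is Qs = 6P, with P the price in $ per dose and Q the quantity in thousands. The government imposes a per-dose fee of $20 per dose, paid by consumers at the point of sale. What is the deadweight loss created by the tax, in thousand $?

Deadweight loss = $300 thousand.

Before the tax: set 440 − 2P = 6P → P* = $55, Q* = 330.
With the tax collected from consumers, demand (in seller-price terms) shifts: Qd = 440 − 2(P + 20).
New equilibrium: consumers pay $70, sellers receive $50, Q = 300. (Wedge: Pb − Ps = 20.)
Quantity falls by |ΔQ| = |330 − 300| = 30.
DWL = ½ · t · |ΔQ| = ½ · 20 · 30 = $300.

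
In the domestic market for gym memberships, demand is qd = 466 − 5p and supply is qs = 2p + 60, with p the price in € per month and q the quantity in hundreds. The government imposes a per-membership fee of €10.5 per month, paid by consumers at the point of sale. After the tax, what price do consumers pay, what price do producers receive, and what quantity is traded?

Consumers pay €61; producers receive €50.5; quantity = 161.

Without the tax, 466 − 5p = 2p + 60 gives 7p = 406, so p* = €58 and q* = 176.
With the tax collected from consumers, demand (in seller-price terms) shifts: qd = 466 − 5(p + 10.5).
Solving gives q = 161 with consumers paying €61 and producers receiving €50.5 (the €10.5 wedge).
The less price-elastic side of the market bears the larger share of a per-unit tax.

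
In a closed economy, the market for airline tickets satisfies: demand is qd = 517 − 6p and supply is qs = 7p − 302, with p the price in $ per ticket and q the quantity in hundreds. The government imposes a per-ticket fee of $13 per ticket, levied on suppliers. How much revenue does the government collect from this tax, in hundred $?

Tax revenue = $1261 hundred.

Before the tax: set 517 − 6p = 7p − 302 → p* = $63, q* = 139.
With the tax collected from suppliers, supply shifts: qs = 7(p − 13) − 302.
New equilibrium: consumers pay $70, suppliers receive $57, q = 97. (Wedge: pb − ps = 13.)
Revenue = t · Q = 13 · 97 = $1261.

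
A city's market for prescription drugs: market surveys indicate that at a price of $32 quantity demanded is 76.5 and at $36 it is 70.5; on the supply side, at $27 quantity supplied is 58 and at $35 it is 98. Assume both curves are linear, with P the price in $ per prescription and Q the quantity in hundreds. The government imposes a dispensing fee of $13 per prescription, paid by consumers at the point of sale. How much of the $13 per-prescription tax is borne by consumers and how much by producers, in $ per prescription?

Demand slope: (70.5 − 76.5)/(36 − 32) = -1.5, so Qd = 124.5 − 1.5P.
Supply slope: (98 − 58)/(35 − 27) = 5, so Qs = 5P − 77.
Before the tax: set 124.5 − 1.5P = 5P − 77 → P* = $31, Q* = 78.
With the tax collected from consumers, demand (in seller-price terms) shifts: Qd = 124.5 − 1.5(P + 13).
Solving gives Q = 63 with consumers paying $41 and producers receiving $28 (the $13 wedge).
Burden on consumers: $10; on producers: $3. (They sum to $13.)

Consumers bear $10 per prescription; producers bear $3 per prescription.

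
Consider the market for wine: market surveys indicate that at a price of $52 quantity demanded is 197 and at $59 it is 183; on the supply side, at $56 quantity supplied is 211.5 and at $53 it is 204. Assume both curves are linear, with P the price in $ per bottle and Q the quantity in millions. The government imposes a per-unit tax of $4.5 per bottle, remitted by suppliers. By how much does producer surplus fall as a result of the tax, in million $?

Demand slope: (183 − 197)/(59 − 52) = -2, so Qd = 301 − 2P.
Supply slope: (204 − 211.5)/(53 − 56) = 2.5, so Qs = 2.5P + 71.5.
Before the tax: set 301 − 2P = 2.5P + 71.5 → P* = $51, Q* = 199.
With the tax collected from suppliers, supply shifts: Qs = 2.5(P − 4.5) + 71.5.
New equilibrium: consumers pay $53.5, suppliers receive $49, Q = 194. (Wedge: Pb − Ps = 4.5.)
ΔPS is the trapezoid between Q = 194 and Q = 199 of height $2: ½ · (199 + 194) · 2 = $393.

Producer surplus falls by $393 million.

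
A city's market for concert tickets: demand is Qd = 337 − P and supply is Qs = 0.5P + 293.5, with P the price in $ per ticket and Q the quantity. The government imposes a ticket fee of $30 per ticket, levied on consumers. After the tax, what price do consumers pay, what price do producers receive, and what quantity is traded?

Consumers pay $39; producers receive $9; quantity = 298.

Before the tax: set 337 − P = 0.5P + 293.5 → P* = $29, Q* = 308.
With the tax collected from consumers, demand (in seller-price terms) shifts: Qd = 337 − (P + 30).
Solving gives Q = 298 with consumers paying $39 and producers receiving $9 (the $30 wedge).
The less price-elastic side of the market bears the larger share of a per-unit tax.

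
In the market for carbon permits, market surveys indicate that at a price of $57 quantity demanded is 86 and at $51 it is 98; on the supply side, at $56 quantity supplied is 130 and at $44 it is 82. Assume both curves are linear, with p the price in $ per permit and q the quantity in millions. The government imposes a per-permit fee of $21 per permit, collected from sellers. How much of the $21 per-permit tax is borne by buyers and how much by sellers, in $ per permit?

Buyers bear $14 per permit; sellers bear $7 per permit.

Demand slope: (98 − 86)/(51 − 57) = -2, so qd = 200 − 2p.
Supply slope: (82 − 130)/(44 − 56) = 4, so qs = 4p − 94.
Before the tax: set 200 − 2p = 4p − 94 → p* = $49, q* = 102.
With the tax collected from sellers, supply shifts: qs = 4(p − 21) − 94.
Solving gives q = 74 with buyers paying $63 and sellers receiving $42 (the $21 wedge).
Burden on buyers: $14; on sellers: $7. (They sum to $21.)
The less price-elastic side of the market bears the larger share of a per-unit tax.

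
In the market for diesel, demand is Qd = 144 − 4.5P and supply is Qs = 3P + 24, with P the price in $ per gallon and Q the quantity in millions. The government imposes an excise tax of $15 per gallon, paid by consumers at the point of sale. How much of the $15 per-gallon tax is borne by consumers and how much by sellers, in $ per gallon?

Without the tax, 144 − 4.5P = 3P + 24 gives 7.5P = 120, so P* = $16 and Q* = 72.
With the tax collected from consumers, demand (in seller-price terms) shifts: Qd = 144 − 4.5(P + 15).
New equilibrium: consumers pay $22, sellers receive $7, Q = 45. (Wedge: Pb − Ps = 15.)
Burden on consumers: $6; on sellers: $9. (They sum to $15.)

Consumers bear $6 per gallon; sellers bear $9 per gallon.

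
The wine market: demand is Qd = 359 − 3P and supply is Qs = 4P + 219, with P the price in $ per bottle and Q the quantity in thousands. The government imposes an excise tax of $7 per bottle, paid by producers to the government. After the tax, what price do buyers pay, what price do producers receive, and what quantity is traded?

Without the tax, 359 − 3P = 4P + 219 gives 7P = 140, so P* = $20 and Q* = 299.
With the tax collected from producers, supply shifts: Qs = 4(P − 7) + 219.
Solving gives Q = 287 with buyers paying $24 and producers receiving $17 (the $7 wedge).

Buyers pay $24; producers receive $17; quantity = 287.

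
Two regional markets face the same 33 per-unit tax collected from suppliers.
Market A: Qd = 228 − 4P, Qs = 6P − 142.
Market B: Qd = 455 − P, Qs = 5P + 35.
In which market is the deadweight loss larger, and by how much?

Market A: pre-tax P* = 37, Q* = 80; post-tax Q = 0.8; deadweight loss = 1306.8.
Market B: pre-tax P* = 70, Q* = 385; post-tax Q = 357.5; deadweight loss = 453.75.
Difference: 1306.8 vs 453.75 → market A is larger by 853.05.

Market A, by 853.05.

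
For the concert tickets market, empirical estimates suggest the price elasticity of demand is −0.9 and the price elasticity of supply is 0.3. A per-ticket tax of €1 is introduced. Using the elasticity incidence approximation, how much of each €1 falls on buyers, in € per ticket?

Incidence ratio: buyers' share ≈ εs / (εs + |εd|) = 0.3 / (0.3 + 0.9) = 0.25.
So buyers bear ≈ 0.25 × €1 = €0.25; suppliers bear €0.75.

Buyers bear ≈ €0.25 per ticket.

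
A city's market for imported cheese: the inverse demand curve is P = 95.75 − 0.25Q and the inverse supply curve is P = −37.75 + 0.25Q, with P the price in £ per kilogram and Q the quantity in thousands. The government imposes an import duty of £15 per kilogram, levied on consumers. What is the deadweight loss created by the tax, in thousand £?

Deadweight loss = £225 thousand.

Inverting to Q(P) form: Qd = 383 − 4P; Qs = 4P + 151.
Before the tax: set 383 − 4P = 4P + 151 → P* = £29, Q* = 267.
With the tax collected from consumers, demand (in seller-price terms) shifts: Qd = 383 − 4(P + 15).
Solving gives Q = 237 with consumers paying £36.5 and suppliers receiving £21.5 (the £15 wedge).
Quantity falls by |ΔQ| = |267 − 237| = 30.
DWL = ½ · t · |ΔQ| = ½ · 15 · 30 = £225.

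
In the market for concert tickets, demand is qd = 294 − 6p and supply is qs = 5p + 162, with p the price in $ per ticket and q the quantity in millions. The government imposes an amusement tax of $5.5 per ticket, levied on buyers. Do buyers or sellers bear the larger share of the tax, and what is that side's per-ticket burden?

Without the tax, 294 − 6p = 5p + 162 gives 11p = 132, so p* = $12 and q* = 222.
With the tax collected from buyers, demand (in seller-price terms) shifts: qd = 294 − 6(p + 5.5).
Solving gives q = 207 with buyers paying $14.5 and sellers receiving $9 (the $5.5 wedge).
Per-ticket burden: buyers $2.5, sellers $3.
Sellers take the larger share because supply is less price-elastic here (demand slope 6 vs supply slope 5).
The less price-elastic side of the market bears the larger share of a per-unit tax.

Sellers bear the larger share: $3 per ticket.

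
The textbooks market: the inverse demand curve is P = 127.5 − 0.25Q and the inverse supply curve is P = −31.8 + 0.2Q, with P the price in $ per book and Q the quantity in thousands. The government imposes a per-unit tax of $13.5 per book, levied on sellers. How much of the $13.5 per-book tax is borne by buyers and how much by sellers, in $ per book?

Buyers bear $7.5 per book; sellers bear $6 per book.

Inverting to Q(P) form: Qd = 510 − 4P; Qs = 5P + 159.
Without the tax, 510 − 4P = 5P + 159 gives 9P = 351, so P* = $39 and Q* = 354.
With the tax collected from sellers, supply shifts: Qs = 5(P − 13.5) + 159.
New equilibrium: buyers pay $46.5, sellers receive $33, Q = 324. (Wedge: Pb − Ps = 13.5.)
Burden on buyers: $7.5; on sellers: $6. (They sum to $13.5.)
The less price-elastic side of the market bears the larger share of a per-unit tax.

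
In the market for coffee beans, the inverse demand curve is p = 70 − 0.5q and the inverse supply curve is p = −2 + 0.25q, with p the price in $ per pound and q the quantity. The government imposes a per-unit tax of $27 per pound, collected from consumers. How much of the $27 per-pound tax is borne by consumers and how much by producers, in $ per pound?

Inverting to q(p) form: qd = 140 − 2p; qs = 4p + 8.
Before the tax: set 140 − 2p = 4p + 8 → p* = $22, q* = 96.
With the tax collected from consumers, demand (in seller-price terms) shifts: qd = 140 − 2(p + 27).
New equilibrium: consumers pay $40, producers receive $13, q = 60. (Wedge: pb − ps = 27.)
Burden on consumers: $18; on producers: $9. (They sum to $27.)
The less price-elastic side of the market bears the larger share of a per-unit tax.

Consumers bear $18 per pound; producers bear $9 per pound.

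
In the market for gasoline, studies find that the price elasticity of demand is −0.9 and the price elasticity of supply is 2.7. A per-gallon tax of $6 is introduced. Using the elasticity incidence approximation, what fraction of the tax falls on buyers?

Buyers' share ≈ 0.75.

Incidence ratio: buyers' share ≈ εs / (εs + |εd|) = 2.7 / (2.7 + 0.9) = 0.75.
Supply is the more elastic side, so buyers bear the larger share.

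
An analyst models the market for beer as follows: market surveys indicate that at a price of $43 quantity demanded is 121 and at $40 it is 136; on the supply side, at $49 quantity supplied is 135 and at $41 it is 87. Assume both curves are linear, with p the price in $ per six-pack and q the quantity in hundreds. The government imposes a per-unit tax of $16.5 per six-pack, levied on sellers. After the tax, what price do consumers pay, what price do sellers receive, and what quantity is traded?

Demand slope: (136 − 121)/(40 − 43) = -5, so qd = 336 − 5p.
Supply slope: (87 − 135)/(41 − 49) = 6, so qs = 6p − 159.
Before the tax: set 336 − 5p = 6p − 159 → p* = $45, q* = 111.
With the tax collected from sellers, supply shifts: qs = 6(p − 16.5) − 159.
Solving gives q = 66 with consumers paying $54 and sellers receiving $37.5 (the $16.5 wedge).

Consumers pay $54; sellers receive $37.5; quantity = 66.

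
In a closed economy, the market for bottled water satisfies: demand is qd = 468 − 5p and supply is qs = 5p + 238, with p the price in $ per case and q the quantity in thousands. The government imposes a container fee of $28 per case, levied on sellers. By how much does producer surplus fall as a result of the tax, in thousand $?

Producer surplus falls by $4452 thousand.

Before the tax: set 468 − 5p = 5p + 238 → p* = $23, q* = 353.
With the tax collected from sellers, supply shifts: qs = 5(p − 28) + 238.
New equilibrium: buyers pay $37, sellers receive $9, q = 283. (Wedge: pb − ps = 28.)
ΔPS is the trapezoid between Q = 283 and Q = 353 of height $14: ½ · (353 + 283) · 14 = $4452.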